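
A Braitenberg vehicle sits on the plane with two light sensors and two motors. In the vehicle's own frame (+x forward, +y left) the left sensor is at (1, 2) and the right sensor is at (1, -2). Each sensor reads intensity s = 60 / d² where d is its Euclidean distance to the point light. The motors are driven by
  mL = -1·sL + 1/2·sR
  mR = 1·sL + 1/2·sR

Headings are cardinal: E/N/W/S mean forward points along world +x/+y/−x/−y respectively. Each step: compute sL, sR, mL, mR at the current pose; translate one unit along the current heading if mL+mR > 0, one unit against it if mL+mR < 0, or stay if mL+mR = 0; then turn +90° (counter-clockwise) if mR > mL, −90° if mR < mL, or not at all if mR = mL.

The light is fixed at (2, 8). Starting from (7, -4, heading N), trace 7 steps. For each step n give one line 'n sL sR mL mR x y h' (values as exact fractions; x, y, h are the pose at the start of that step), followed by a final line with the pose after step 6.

0 6/13 6/17 -63/221 141/221 7 -4 N
1 12/37 60/97 -54/3589 2274/3589 7 -3 W
2 1/3 15/37 -29/222 119/222 6 -3 S
3 12/25 60/221 -1902/5525 3402/5525 6 -4 E
4 6/13 6/17 -63/221 141/221 7 -4 N
5 12/37 60/97 -54/3589 2274/3589 7 -3 W
6 1/3 15/37 -29/222 119/222 6 -3 S
final 6 -4 E

n=0: pose=(7,-4,N); sL=6/13, sR=6/17; mL=-63/221, mR=141/221; mL+mR=6/17 → advance +1; mR−mL=12/13 → turn +1·90°
n=1: pose=(7,-3,W); sL=12/37, sR=60/97; mL=-54/3589, mR=2274/3589; mL+mR=60/97 → advance +1; mR−mL=24/37 → turn +1·90°
n=2: pose=(6,-3,S); sL=1/3, sR=15/37; mL=-29/222, mR=119/222; mL+mR=15/37 → advance +1; mR−mL=2/3 → turn +1·90°
n=3: pose=(6,-4,E); sL=12/25, sR=60/221; mL=-1902/5525, mR=3402/5525; mL+mR=60/221 → advance +1; mR−mL=24/25 → turn +1·90°
n=4: pose=(7,-4,N); sL=6/13, sR=6/17; mL=-63/221, mR=141/221; mL+mR=6/17 → advance +1; mR−mL=12/13 → turn +1·90°
n=5: pose=(7,-3,W); sL=12/37, sR=60/97; mL=-54/3589, mR=2274/3589; mL+mR=60/97 → advance +1; mR−mL=24/37 → turn +1·90°
n=6: pose=(6,-3,S); sL=1/3, sR=15/37; mL=-29/222, mR=119/222; mL+mR=15/37 → advance +1; mR−mL=2/3 → turn +1·90°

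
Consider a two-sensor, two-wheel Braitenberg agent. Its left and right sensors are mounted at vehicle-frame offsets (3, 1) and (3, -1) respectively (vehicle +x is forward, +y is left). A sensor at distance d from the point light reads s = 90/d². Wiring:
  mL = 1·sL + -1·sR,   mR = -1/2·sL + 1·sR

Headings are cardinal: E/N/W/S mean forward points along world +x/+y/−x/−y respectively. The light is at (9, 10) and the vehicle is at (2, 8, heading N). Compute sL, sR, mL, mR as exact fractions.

left sensor world pos  = (1, 11); dL² = 65
right sensor world pos = (3, 11); dR² = 37
sL = 90/65 = 18/13
sR = 90/37 = 90/37
mL = 1·sL + -1·sR = -504/481
mR = -1/2·sL + 1·sR = 837/481

18/13 90/37 -504/481 837/481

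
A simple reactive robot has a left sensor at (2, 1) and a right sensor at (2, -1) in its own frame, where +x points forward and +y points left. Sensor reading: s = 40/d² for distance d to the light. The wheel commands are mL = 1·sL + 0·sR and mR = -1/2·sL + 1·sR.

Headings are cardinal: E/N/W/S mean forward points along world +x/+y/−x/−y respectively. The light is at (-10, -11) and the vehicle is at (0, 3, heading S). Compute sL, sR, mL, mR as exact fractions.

left sensor world pos  = (1, 1); dL² = 265
right sensor world pos = (-1, 1); dR² = 225
sL = 40/265 = 8/53
sR = 40/225 = 8/45
mL = 1·sL + 0·sR = 8/53
mR = -1/2·sL + 1·sR = 244/2385

8/53 8/45 8/53 244/2385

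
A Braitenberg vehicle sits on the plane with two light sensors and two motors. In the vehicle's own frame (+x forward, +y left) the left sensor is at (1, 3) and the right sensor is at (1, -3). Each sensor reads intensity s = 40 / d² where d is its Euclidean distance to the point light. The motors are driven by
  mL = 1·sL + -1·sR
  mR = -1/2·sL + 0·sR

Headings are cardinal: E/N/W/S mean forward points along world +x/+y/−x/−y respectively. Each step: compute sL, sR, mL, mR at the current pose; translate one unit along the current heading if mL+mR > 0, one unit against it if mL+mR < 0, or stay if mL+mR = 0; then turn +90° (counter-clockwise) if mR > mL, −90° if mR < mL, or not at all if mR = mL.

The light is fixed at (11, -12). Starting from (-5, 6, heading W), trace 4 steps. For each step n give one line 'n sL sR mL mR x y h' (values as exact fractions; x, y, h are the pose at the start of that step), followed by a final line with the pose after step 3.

0 20/257 4/73 432/18761 -10/257 -5 6 W
1 8/137 8/101 -288/13837 -4/137 -4 6 N
2 10/149 5/49 -255/7301 -5/149 -4 5 E
3 8/137 40/493 -1536/67541 -4/137 -5 5 N
final -5 4 E

n=0: pose=(-5,6,W); sL=20/257, sR=4/73; mL=432/18761, mR=-10/257; mL+mR=-298/18761 → advance -1; mR−mL=-1162/18761 → turn -1·90°
n=1: pose=(-4,6,N); sL=8/137, sR=8/101; mL=-288/13837, mR=-4/137; mL+mR=-692/13837 → advance -1; mR−mL=-116/13837 → turn -1·90°
n=2: pose=(-4,5,E); sL=10/149, sR=5/49; mL=-255/7301, mR=-5/149; mL+mR=-500/7301 → advance -1; mR−mL=10/7301 → turn +1·90°
n=3: pose=(-5,5,N); sL=8/137, sR=40/493; mL=-1536/67541, mR=-4/137; mL+mR=-3508/67541 → advance -1; mR−mL=-436/67541 → turn -1·90°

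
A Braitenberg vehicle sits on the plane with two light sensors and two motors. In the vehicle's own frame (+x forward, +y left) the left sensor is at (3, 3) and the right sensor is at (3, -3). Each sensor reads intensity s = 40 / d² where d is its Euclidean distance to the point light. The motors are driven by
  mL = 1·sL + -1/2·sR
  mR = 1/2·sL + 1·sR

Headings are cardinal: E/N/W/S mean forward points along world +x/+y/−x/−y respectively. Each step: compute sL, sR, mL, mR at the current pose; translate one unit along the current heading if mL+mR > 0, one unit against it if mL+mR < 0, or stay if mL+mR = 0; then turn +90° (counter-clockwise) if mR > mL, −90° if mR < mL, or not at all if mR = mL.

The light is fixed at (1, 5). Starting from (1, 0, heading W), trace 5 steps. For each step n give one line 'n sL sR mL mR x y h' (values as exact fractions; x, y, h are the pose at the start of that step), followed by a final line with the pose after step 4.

0 40/73 40/13 -940/949 3180/949 1 0 W
1 10/17 1/2 23/68 27/34 0 0 S
2 40/13 8/17 628/221 444/221 0 -1 E
3 4/9 4/9 2/9 2/3 1 -1 S
4 8/5 40/109 772/545 636/545 1 -2 E
final 2 -2 S

n=0: pose=(1,0,W); sL=40/73, sR=40/13; mL=-940/949, mR=3180/949; mL+mR=2240/949 → advance +1; mR−mL=4120/949 → turn +1·90°
n=1: pose=(0,0,S); sL=10/17, sR=1/2; mL=23/68, mR=27/34; mL+mR=77/68 → advance +1; mR−mL=31/68 → turn +1·90°
n=2: pose=(0,-1,E); sL=40/13, sR=8/17; mL=628/221, mR=444/221; mL+mR=1072/221 → advance +1; mR−mL=-184/221 → turn -1·90°
n=3: pose=(1,-1,S); sL=4/9, sR=4/9; mL=2/9, mR=2/3; mL+mR=8/9 → advance +1; mR−mL=4/9 → turn +1·90°
n=4: pose=(1,-2,E); sL=8/5, sR=40/109; mL=772/545, mR=636/545; mL+mR=1408/545 → advance +1; mR−mL=-136/545 → turn -1·90°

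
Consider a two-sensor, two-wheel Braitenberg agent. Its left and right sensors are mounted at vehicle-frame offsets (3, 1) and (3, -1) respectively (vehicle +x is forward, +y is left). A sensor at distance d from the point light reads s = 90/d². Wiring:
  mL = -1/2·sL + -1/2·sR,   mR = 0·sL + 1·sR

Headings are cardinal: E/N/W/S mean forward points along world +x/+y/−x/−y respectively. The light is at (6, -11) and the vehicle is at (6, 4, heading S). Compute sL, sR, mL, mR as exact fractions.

18/29 18/29 -18/29 18/29

left sensor world pos  = (7, 1); dL² = 145
right sensor world pos = (5, 1); dR² = 145
sL = 90/145 = 18/29
sR = 90/145 = 18/29
mL = -1/2·sL + -1/2·sR = -18/29
mR = 0·sL + 1·sR = 18/29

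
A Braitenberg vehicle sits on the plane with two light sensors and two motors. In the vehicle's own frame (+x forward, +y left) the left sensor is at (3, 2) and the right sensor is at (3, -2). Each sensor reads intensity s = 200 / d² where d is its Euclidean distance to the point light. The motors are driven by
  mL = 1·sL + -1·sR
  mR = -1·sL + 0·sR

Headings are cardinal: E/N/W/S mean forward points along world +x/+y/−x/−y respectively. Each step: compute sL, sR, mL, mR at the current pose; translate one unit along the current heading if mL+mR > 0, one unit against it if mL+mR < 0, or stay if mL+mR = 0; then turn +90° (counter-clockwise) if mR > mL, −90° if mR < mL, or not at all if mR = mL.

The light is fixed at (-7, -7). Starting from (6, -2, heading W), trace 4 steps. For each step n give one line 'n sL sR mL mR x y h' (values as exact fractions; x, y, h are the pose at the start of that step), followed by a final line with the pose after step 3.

0 200/109 200/149 8000/16241 -200/109 6 -2 W
1 25/26 5/8 35/104 -25/26 7 -2 N
2 8/13 200/293 -256/3809 -8/13 7 -3 E
3 100/113 100/61 -5200/6893 -100/113 6 -3 S
final 6 -2 W

n=0: pose=(6,-2,W); sL=200/109, sR=200/149; mL=8000/16241, mR=-200/109; mL+mR=-200/149 → advance -1; mR−mL=-37800/16241 → turn -1·90°
n=1: pose=(7,-2,N); sL=25/26, sR=5/8; mL=35/104, mR=-25/26; mL+mR=-5/8 → advance -1; mR−mL=-135/104 → turn -1·90°
n=2: pose=(7,-3,E); sL=8/13, sR=200/293; mL=-256/3809, mR=-8/13; mL+mR=-200/293 → advance -1; mR−mL=-2088/3809 → turn -1·90°
n=3: pose=(6,-3,S); sL=100/113, sR=100/61; mL=-5200/6893, mR=-100/113; mL+mR=-100/61 → advance -1; mR−mL=-900/6893 → turn -1·90°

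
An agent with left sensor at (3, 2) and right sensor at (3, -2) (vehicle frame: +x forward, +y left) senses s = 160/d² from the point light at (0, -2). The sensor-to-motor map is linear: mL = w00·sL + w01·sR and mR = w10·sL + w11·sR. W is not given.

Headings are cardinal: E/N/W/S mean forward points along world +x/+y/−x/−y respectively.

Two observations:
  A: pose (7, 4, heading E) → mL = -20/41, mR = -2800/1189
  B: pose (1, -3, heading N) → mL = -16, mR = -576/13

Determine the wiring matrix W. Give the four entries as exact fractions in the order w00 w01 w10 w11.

obs A: pose=(7,4,E) → sL=40/41, sR=40/29, mL=-20/41, mR=-2800/1189
obs B: pose=(1,-3,N) → sL=32, sR=160/13, mL=-16, mR=-576/13
sensor matrix S = [[40/41, 40/29], [32, 160/13]]; det S = -496640/15457
solve [mL_A; mL_B] = S·[w00; w01] and [mR_A; mR_B] = S·[w10; w11]:
  w00 = -1/2, w01 = 0, w10 = -1, w11 = -1

-1/2 0 -1 -1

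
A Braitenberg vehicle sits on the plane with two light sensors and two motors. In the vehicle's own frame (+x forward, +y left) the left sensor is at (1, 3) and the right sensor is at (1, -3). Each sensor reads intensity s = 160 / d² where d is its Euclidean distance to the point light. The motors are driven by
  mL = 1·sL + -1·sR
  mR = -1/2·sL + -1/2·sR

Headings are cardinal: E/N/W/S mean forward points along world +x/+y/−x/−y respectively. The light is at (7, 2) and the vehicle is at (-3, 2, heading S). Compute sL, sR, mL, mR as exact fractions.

16/5 16/17 192/85 -176/85

left sensor world pos  = (0, 1); dL² = 50
right sensor world pos = (-6, 1); dR² = 170
sL = 160/50 = 16/5
sR = 160/170 = 16/17
mL = 1·sL + -1·sR = 192/85
mR = -1/2·sL + -1/2·sR = -176/85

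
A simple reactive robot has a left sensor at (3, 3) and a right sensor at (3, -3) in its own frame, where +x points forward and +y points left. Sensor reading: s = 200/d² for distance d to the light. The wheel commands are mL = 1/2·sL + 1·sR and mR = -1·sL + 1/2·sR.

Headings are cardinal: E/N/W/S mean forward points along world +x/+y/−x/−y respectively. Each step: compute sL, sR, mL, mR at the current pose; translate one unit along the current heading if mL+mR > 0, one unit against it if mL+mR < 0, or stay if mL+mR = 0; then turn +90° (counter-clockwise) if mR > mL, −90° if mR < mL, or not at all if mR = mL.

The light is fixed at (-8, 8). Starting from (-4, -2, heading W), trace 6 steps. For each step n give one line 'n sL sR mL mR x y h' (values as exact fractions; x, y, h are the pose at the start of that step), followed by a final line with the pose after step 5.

0 20/17 4 78/17 14/17 -4 -2 W
1 200/49 40/17 3660/833 -2420/833 -5 -2 N
2 25/9 10/9 5/2 -20/9 -5 -1 E
3 200/193 40/29 10620/5597 -1940/5597 -4 -1 S
4 20/17 4 78/17 14/17 -4 -2 W
5 200/49 40/17 3660/833 -2420/833 -5 -2 N
final -5 -1 E

n=0: pose=(-4,-2,W); sL=20/17, sR=4; mL=78/17, mR=14/17; mL+mR=92/17 → advance +1; mR−mL=-64/17 → turn -1·90°
n=1: pose=(-5,-2,N); sL=200/49, sR=40/17; mL=3660/833, mR=-2420/833; mL+mR=1240/833 → advance +1; mR−mL=-6080/833 → turn -1·90°
n=2: pose=(-5,-1,E); sL=25/9, sR=10/9; mL=5/2, mR=-20/9; mL+mR=5/18 → advance +1; mR−mL=-85/18 → turn -1·90°
n=3: pose=(-4,-1,S); sL=200/193, sR=40/29; mL=10620/5597, mR=-1940/5597; mL+mR=8680/5597 → advance +1; mR−mL=-12560/5597 → turn -1·90°
n=4: pose=(-4,-2,W); sL=20/17, sR=4; mL=78/17, mR=14/17; mL+mR=92/17 → advance +1; mR−mL=-64/17 → turn -1·90°
n=5: pose=(-5,-2,N); sL=200/49, sR=40/17; mL=3660/833, mR=-2420/833; mL+mR=1240/833 → advance +1; mR−mL=-6080/833 → turn -1·90°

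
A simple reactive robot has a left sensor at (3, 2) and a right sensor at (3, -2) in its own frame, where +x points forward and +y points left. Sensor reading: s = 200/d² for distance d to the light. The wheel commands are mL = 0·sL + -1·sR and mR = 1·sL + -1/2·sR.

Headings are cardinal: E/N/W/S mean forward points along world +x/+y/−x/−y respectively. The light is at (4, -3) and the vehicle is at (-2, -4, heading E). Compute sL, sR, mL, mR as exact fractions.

left sensor world pos  = (1, -2); dL² = 10
right sensor world pos = (1, -6); dR² = 18
sL = 200/10 = 20
sR = 200/18 = 100/9
mL = 0·sL + -1·sR = -100/9
mR = 1·sL + -1/2·sR = 130/9

20 100/9 -100/9 130/9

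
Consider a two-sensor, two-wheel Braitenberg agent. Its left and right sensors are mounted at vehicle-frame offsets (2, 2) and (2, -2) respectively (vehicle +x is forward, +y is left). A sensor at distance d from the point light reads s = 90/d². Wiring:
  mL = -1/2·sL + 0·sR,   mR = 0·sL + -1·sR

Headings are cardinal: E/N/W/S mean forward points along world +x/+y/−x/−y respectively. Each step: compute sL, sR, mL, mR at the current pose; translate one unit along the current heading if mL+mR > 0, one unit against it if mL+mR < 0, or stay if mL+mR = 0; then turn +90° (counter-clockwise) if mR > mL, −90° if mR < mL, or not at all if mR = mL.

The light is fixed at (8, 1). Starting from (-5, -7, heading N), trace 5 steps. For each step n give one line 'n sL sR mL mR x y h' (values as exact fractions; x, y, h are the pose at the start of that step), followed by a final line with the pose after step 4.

0 10/29 90/157 -5/29 -90/157 -5 -7 N
1 9/17 45/121 -9/34 -45/121 -5 -8 E
2 18/53 90/377 -9/53 -90/377 -6 -8 S
3 45/178 45/146 -45/356 -45/146 -6 -7 W
4 10/29 90/157 -5/29 -90/157 -5 -7 N
final -5 -8 E

n=0: pose=(-5,-7,N); sL=10/29, sR=90/157; mL=-5/29, mR=-90/157; mL+mR=-3395/4553 → advance -1; mR−mL=-1825/4553 → turn -1·90°
n=1: pose=(-5,-8,E); sL=9/17, sR=45/121; mL=-9/34, mR=-45/121; mL+mR=-2619/4114 → advance -1; mR−mL=-441/4114 → turn -1·90°
n=2: pose=(-6,-8,S); sL=18/53, sR=90/377; mL=-9/53, mR=-90/377; mL+mR=-8163/19981 → advance -1; mR−mL=-1377/19981 → turn -1·90°
n=3: pose=(-6,-7,W); sL=45/178, sR=45/146; mL=-45/356, mR=-45/146; mL+mR=-11295/25988 → advance -1; mR−mL=-4725/25988 → turn -1·90°
n=4: pose=(-5,-7,N); sL=10/29, sR=90/157; mL=-5/29, mR=-90/157; mL+mR=-3395/4553 → advance -1; mR−mL=-1825/4553 → turn -1·90°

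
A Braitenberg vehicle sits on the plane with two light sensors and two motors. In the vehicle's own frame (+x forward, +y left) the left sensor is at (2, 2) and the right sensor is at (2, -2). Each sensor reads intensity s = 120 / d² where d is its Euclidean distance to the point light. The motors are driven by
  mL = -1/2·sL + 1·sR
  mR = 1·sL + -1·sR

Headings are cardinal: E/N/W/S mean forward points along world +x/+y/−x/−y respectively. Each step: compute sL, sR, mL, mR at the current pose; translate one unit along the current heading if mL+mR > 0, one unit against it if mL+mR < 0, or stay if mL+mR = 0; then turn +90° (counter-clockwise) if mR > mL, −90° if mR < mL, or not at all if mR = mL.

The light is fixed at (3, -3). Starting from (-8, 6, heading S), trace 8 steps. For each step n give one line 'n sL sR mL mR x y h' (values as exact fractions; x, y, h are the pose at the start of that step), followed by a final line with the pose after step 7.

n=0: pose=(-8,6,S); sL=12/13, sR=60/109; mL=126/1417, mR=528/1417; mL+mR=6/13 → advance +1; mR−mL=402/1417 → turn +1·90°
n=1: pose=(-8,5,E); sL=120/181, sR=40/39; mL=4900/7059, mR=-2560/7059; mL+mR=60/181 → advance +1; mR−mL=-7460/7059 → turn -1·90°
n=2: pose=(-7,5,S); sL=6/5, sR=2/3; mL=1/15, mR=8/15; mL+mR=3/5 → advance +1; mR−mL=7/15 → turn +1·90°
n=3: pose=(-7,4,E); sL=24/29, sR=120/89; mL=2412/2581, mR=-1344/2581; mL+mR=12/29 → advance +1; mR−mL=-3756/2581 → turn -1·90°
n=4: pose=(-6,4,S); sL=60/37, sR=60/73; mL=30/2701, mR=2160/2701; mL+mR=30/37 → advance +1; mR−mL=2130/2701 → turn +1·90°
n=5: pose=(-6,3,E); sL=120/113, sR=24/13; mL=1932/1469, mR=-1152/1469; mL+mR=60/113 → advance +1; mR−mL=-3084/1469 → turn -1·90°
n=6: pose=(-5,3,S); sL=30/13, sR=30/29; mL=-45/377, mR=480/377; mL+mR=15/13 → advance +1; mR−mL=525/377 → turn +1·90°
n=7: pose=(-5,2,E); sL=24/17, sR=8/3; mL=100/51, mR=-64/51; mL+mR=12/17 → advance +1; mR−mL=-164/51 → turn -1·90°

0 12/13 60/109 126/1417 528/1417 -8 6 S
1 120/181 40/39 4900/7059 -2560/7059 -8 5 E
2 6/5 2/3 1/15 8/15 -7 5 S
3 24/29 120/89 2412/2581 -1344/2581 -7 4 E
4 60/37 60/73 30/2701 2160/2701 -6 4 S
5 120/113 24/13 1932/1469 -1152/1469 -6 3 E
6 30/13 30/29 -45/377 480/377 -5 3 S
7 24/17 8/3 100/51 -64/51 -5 2 E
final -4 2 S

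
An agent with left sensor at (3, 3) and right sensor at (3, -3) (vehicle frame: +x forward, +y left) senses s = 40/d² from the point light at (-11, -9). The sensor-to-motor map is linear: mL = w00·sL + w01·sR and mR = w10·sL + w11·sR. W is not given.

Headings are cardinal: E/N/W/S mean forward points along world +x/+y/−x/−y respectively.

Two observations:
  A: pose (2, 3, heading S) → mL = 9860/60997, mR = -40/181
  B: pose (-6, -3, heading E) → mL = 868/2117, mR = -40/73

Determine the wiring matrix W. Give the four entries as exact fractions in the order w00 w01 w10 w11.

-1/2 1 0 -1

obs A: pose=(2,3,S) → sL=40/337, sR=40/181, mL=9860/60997, mR=-40/181
obs B: pose=(-6,-3,E) → sL=8/29, sR=40/73, mL=868/2117, mR=-40/73
sensor matrix S = [[40/337, 40/181], [8/29, 40/73]]; det S = 526080/129130649
solve [mL_A; mL_B] = S·[w00; w01] and [mR_A; mR_B] = S·[w10; w11]:
  w00 = -1/2, w01 = 1, w10 = 0, w11 = -1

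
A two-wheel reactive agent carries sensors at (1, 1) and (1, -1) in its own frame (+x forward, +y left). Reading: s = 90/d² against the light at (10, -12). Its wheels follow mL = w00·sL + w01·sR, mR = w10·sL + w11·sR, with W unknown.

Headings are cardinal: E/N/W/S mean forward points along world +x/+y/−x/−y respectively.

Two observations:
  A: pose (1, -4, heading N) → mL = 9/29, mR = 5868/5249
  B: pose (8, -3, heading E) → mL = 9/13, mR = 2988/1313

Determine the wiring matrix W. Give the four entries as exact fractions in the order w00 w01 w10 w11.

obs A: pose=(1,-4,N) → sL=90/181, sR=18/29, mL=9/29, mR=5868/5249
obs B: pose=(8,-3,E) → sL=90/101, sR=18/13, mL=9/13, mR=2988/1313
sensor matrix S = [[90/181, 18/29], [90/101, 18/13]]; det S = 933120/6891937
solve [mL_A; mL_B] = S·[w00; w01] and [mR_A; mR_B] = S·[w10; w11]:
  w00 = 0, w01 = 1/2, w10 = 1, w11 = 1

0 1/2 1 1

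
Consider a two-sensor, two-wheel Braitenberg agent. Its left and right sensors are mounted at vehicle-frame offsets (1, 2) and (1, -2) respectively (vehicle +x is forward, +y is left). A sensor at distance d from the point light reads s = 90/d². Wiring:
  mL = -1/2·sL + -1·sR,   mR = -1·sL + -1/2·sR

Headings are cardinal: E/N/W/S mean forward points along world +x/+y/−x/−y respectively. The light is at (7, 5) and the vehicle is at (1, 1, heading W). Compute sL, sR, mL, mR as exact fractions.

18/17 90/53 -2007/901 -1719/901

left sensor world pos  = (0, -1); dL² = 85
right sensor world pos = (0, 3); dR² = 53
sL = 90/85 = 18/17
sR = 90/53 = 90/53
mL = -1/2·sL + -1·sR = -2007/901
mR = -1·sL + -1/2·sR = -1719/901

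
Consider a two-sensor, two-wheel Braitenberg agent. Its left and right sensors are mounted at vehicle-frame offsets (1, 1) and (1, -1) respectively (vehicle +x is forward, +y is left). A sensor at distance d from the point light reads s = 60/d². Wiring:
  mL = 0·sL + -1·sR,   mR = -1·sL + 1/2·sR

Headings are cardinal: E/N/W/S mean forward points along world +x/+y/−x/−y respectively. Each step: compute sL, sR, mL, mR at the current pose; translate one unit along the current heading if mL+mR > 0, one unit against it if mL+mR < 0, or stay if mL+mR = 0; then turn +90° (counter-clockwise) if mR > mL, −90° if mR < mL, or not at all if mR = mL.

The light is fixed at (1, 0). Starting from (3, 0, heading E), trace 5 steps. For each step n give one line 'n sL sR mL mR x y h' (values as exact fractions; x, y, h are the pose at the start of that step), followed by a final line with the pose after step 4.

n=0: pose=(3,0,E); sL=6, sR=6; mL=-6, mR=-3; mL+mR=-9 → advance -1; mR−mL=3 → turn +1·90°
n=1: pose=(2,0,N); sL=60, sR=12; mL=-12, mR=-54; mL+mR=-66 → advance -1; mR−mL=-42 → turn -1·90°
n=2: pose=(2,-1,E); sL=15, sR=15/2; mL=-15/2, mR=-45/4; mL+mR=-75/4 → advance -1; mR−mL=-15/4 → turn -1·90°
n=3: pose=(1,-1,S); sL=12, sR=12; mL=-12, mR=-6; mL+mR=-18 → advance -1; mR−mL=6 → turn +1·90°
n=4: pose=(1,0,E); sL=30, sR=30; mL=-30, mR=-15; mL+mR=-45 → advance -1; mR−mL=15 → turn +1·90°

0 6 6 -6 -3 3 0 E
1 60 12 -12 -54 2 0 N
2 15 15/2 -15/2 -45/4 2 -1 E
3 12 12 -12 -6 1 -1 S
4 30 30 -30 -15 1 0 E
final 0 0 N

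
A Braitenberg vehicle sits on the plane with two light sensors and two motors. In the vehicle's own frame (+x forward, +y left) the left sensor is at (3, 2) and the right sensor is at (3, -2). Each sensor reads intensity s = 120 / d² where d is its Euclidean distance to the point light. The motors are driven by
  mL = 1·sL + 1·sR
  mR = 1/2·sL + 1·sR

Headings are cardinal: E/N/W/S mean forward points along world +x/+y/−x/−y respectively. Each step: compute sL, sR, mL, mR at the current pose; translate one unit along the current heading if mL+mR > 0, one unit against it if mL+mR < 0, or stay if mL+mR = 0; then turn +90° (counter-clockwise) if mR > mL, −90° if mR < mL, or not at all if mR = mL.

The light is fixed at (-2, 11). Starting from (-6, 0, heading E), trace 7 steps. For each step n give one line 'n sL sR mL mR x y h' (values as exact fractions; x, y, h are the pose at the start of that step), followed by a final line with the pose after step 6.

n=0: pose=(-6,0,E); sL=60/41, sR=12/17; mL=1512/697, mR=1002/697; mL+mR=2514/697 → advance +1; mR−mL=-30/41 → turn -1·90°
n=1: pose=(-5,0,S); sL=120/197, sR=120/221; mL=50160/43537, mR=36900/43537; mL+mR=87060/43537 → advance +1; mR−mL=-60/197 → turn -1·90°
n=2: pose=(-5,-1,W); sL=15/29, sR=15/17; mL=690/493, mR=1125/986; mL+mR=2505/986 → advance +1; mR−mL=-15/58 → turn -1·90°
n=3: pose=(-6,-1,N); sL=40/39, sR=24/17; mL=1616/663, mR=1276/663; mL+mR=964/221 → advance +1; mR−mL=-20/39 → turn -1·90°
n=4: pose=(-6,0,E); sL=60/41, sR=12/17; mL=1512/697, mR=1002/697; mL+mR=2514/697 → advance +1; mR−mL=-30/41 → turn -1·90°
n=5: pose=(-5,0,S); sL=120/197, sR=120/221; mL=50160/43537, mR=36900/43537; mL+mR=87060/43537 → advance +1; mR−mL=-60/197 → turn -1·90°
n=6: pose=(-5,-1,W); sL=15/29, sR=15/17; mL=690/493, mR=1125/986; mL+mR=2505/986 → advance +1; mR−mL=-15/58 → turn -1·90°

0 60/41 12/17 1512/697 1002/697 -6 0 E
1 120/197 120/221 50160/43537 36900/43537 -5 0 S
2 15/29 15/17 690/493 1125/986 -5 -1 W
3 40/39 24/17 1616/663 1276/663 -6 -1 N
4 60/41 12/17 1512/697 1002/697 -6 0 E
5 120/197 120/221 50160/43537 36900/43537 -5 0 S
6 15/29 15/17 690/493 1125/986 -5 -1 W
final -6 -1 N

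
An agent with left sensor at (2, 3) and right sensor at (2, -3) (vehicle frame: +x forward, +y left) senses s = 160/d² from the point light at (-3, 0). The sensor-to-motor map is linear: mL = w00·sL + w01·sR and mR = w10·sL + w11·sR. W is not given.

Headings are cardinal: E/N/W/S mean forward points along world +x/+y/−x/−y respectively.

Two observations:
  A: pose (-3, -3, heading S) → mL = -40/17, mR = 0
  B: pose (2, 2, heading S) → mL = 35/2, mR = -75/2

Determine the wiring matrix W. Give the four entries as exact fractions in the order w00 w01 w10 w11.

-1 1/2 1 -1

obs A: pose=(-3,-3,S) → sL=80/17, sR=80/17, mL=-40/17, mR=0
obs B: pose=(2,2,S) → sL=5/2, sR=40, mL=35/2, mR=-75/2
sensor matrix S = [[80/17, 80/17], [5/2, 40]]; det S = 3000/17
solve [mL_A; mL_B] = S·[w00; w01] and [mR_A; mR_B] = S·[w10; w11]:
  w00 = -1, w01 = 1/2, w10 = 1, w11 = -1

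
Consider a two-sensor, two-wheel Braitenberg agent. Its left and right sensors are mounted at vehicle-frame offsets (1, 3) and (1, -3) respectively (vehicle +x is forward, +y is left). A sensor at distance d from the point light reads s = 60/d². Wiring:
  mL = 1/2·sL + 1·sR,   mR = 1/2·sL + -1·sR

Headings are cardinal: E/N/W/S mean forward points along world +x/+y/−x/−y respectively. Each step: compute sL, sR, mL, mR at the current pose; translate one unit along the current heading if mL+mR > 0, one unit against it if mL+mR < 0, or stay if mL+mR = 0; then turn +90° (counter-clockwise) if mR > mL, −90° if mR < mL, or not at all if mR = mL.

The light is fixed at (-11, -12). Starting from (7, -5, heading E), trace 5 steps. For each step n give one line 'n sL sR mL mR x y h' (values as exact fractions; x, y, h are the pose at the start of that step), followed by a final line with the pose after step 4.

0 60/461 60/377 38970/173797 -16350/173797 7 -5 E
1 3/26 15/73 999/3796 -561/3796 8 -5 S
2 20/111 4/27 238/999 -58/999 8 -6 W
3 30/137 6/49 1557/6713 -87/6713 7 -6 N
4 60/461 60/377 38970/173797 -16350/173797 7 -5 E
final 8 -5 S

n=0: pose=(7,-5,E); sL=60/461, sR=60/377; mL=38970/173797, mR=-16350/173797; mL+mR=60/461 → advance +1; mR−mL=-120/377 → turn -1·90°
n=1: pose=(8,-5,S); sL=3/26, sR=15/73; mL=999/3796, mR=-561/3796; mL+mR=3/26 → advance +1; mR−mL=-30/73 → turn -1·90°
n=2: pose=(8,-6,W); sL=20/111, sR=4/27; mL=238/999, mR=-58/999; mL+mR=20/111 → advance +1; mR−mL=-8/27 → turn -1·90°
n=3: pose=(7,-6,N); sL=30/137, sR=6/49; mL=1557/6713, mR=-87/6713; mL+mR=30/137 → advance +1; mR−mL=-12/49 → turn -1·90°
n=4: pose=(7,-5,E); sL=60/461, sR=60/377; mL=38970/173797, mR=-16350/173797; mL+mR=60/461 → advance +1; mR−mL=-120/377 → turn -1·90°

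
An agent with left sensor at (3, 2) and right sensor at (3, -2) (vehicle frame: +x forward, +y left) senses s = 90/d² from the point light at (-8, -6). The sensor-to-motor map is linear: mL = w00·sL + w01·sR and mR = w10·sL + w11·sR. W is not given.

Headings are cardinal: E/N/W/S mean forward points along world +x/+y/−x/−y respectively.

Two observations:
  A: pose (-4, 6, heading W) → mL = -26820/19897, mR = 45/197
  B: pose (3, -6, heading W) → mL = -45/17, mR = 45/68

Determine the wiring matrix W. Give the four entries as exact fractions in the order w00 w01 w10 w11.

obs A: pose=(-4,6,W) → sL=90/101, sR=90/197, mL=-26820/19897, mR=45/197
obs B: pose=(3,-6,W) → sL=45/34, sR=45/34, mL=-45/17, mR=45/68
sensor matrix S = [[90/101, 90/197], [45/34, 45/34]]; det S = 194400/338249
solve [mL_A; mL_B] = S·[w00; w01] and [mR_A; mR_B] = S·[w10; w11]:
  w00 = -1, w01 = -1, w10 = 0, w11 = 1/2

-1 -1 0 1/2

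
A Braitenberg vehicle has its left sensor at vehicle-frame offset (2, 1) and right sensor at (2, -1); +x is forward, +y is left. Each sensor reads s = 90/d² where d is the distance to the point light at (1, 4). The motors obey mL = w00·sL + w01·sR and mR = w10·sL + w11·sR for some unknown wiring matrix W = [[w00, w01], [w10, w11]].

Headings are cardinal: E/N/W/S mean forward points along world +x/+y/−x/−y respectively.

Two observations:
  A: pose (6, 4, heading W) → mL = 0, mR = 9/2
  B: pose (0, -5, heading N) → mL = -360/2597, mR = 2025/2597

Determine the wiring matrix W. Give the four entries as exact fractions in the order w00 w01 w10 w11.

obs A: pose=(6,4,W) → sL=9, sR=9, mL=0, mR=9/2
obs B: pose=(0,-5,N) → sL=90/53, sR=90/49, mL=-360/2597, mR=2025/2597
sensor matrix S = [[9, 9], [90/53, 90/49]]; det S = 3240/2597
solve [mL_A; mL_B] = S·[w00; w01] and [mR_A; mR_B] = S·[w10; w11]:
  w00 = 1, w01 = -1, w10 = 1, w11 = -1/2

1 -1 1 -1/2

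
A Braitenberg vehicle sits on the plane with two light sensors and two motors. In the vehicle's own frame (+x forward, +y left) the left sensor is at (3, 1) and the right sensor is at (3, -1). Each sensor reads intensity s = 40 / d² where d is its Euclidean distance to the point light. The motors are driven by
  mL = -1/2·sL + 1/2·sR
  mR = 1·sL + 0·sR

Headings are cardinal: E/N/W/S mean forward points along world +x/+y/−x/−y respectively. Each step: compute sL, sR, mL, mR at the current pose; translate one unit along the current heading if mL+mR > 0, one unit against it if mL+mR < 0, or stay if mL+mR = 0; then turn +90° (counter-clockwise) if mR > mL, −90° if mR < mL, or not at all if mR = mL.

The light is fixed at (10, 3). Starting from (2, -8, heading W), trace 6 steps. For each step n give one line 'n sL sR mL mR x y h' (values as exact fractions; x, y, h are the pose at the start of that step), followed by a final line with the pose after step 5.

n=0: pose=(2,-8,W); sL=8/53, sR=40/221; mL=176/11713, mR=8/53; mL+mR=1944/11713 → advance +1; mR−mL=1592/11713 → turn +1·90°
n=1: pose=(1,-8,S); sL=2/13, sR=5/37; mL=-9/962, mR=2/13; mL+mR=139/962 → advance +1; mR−mL=157/962 → turn +1·90°
n=2: pose=(1,-9,E); sL=40/157, sR=8/41; mL=-192/6437, mR=40/157; mL+mR=1448/6437 → advance +1; mR−mL=1832/6437 → turn +1·90°
n=3: pose=(2,-9,N); sL=20/81, sR=4/13; mL=32/1053, mR=20/81; mL+mR=292/1053 → advance +1; mR−mL=76/351 → turn +1·90°
n=4: pose=(2,-8,W); sL=8/53, sR=40/221; mL=176/11713, mR=8/53; mL+mR=1944/11713 → advance +1; mR−mL=1592/11713 → turn +1·90°
n=5: pose=(1,-8,S); sL=2/13, sR=5/37; mL=-9/962, mR=2/13; mL+mR=139/962 → advance +1; mR−mL=157/962 → turn +1·90°

0 8/53 40/221 176/11713 8/53 2 -8 W
1 2/13 5/37 -9/962 2/13 1 -8 S
2 40/157 8/41 -192/6437 40/157 1 -9 E
3 20/81 4/13 32/1053 20/81 2 -9 N
4 8/53 40/221 176/11713 8/53 2 -8 W
5 2/13 5/37 -9/962 2/13 1 -8 S
final 1 -9 E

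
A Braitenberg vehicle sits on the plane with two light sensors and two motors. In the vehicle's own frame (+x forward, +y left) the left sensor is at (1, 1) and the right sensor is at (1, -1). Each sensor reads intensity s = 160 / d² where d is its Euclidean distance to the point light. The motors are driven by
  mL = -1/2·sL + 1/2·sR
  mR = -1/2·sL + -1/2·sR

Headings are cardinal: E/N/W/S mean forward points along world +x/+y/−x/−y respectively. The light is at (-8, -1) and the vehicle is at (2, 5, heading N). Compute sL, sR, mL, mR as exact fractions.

16/13 16/17 -32/221 -240/221

left sensor world pos  = (1, 6); dL² = 130
right sensor world pos = (3, 6); dR² = 170
sL = 160/130 = 16/13
sR = 160/170 = 16/17
mL = -1/2·sL + 1/2·sR = -32/221
mR = -1/2·sL + -1/2·sR = -240/221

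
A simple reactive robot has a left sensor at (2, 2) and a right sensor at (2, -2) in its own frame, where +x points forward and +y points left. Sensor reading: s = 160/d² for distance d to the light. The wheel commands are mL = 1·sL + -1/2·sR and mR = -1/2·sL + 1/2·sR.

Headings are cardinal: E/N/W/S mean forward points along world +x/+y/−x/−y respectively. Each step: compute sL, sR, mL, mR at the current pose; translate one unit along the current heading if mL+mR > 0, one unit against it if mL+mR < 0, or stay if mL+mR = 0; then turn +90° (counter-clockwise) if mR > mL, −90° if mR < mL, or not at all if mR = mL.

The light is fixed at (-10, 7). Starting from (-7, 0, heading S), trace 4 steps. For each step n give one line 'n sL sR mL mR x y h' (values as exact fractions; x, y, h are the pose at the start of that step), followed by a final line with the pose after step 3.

0 80/53 80/41 1160/2173 480/2173 -7 0 S
1 160/101 160/37 -2160/3737 5120/3737 -7 -1 W
2 40/29 8/5 84/145 16/145 -8 -1 S
3 160/121 160/49 -1840/5929 5760/5929 -8 -2 W
final -9 -2 S

n=0: pose=(-7,0,S); sL=80/53, sR=80/41; mL=1160/2173, mR=480/2173; mL+mR=40/53 → advance +1; mR−mL=-680/2173 → turn -1·90°
n=1: pose=(-7,-1,W); sL=160/101, sR=160/37; mL=-2160/3737, mR=5120/3737; mL+mR=80/101 → advance +1; mR−mL=7280/3737 → turn +1·90°
n=2: pose=(-8,-1,S); sL=40/29, sR=8/5; mL=84/145, mR=16/145; mL+mR=20/29 → advance +1; mR−mL=-68/145 → turn -1·90°
n=3: pose=(-8,-2,W); sL=160/121, sR=160/49; mL=-1840/5929, mR=5760/5929; mL+mR=80/121 → advance +1; mR−mL=7600/5929 → turn +1·90°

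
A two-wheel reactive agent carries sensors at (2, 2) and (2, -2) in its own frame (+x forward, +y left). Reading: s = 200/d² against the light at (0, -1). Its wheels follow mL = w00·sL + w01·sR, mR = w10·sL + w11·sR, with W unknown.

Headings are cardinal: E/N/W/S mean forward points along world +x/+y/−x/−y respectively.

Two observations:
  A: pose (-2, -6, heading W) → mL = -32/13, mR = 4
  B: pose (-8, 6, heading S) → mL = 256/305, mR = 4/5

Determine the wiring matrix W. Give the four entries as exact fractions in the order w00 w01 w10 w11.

obs A: pose=(-2,-6,W) → sL=40/13, sR=8, mL=-32/13, mR=4
obs B: pose=(-8,6,S) → sL=200/61, sR=8/5, mL=256/305, mR=4/5
sensor matrix S = [[40/13, 8], [200/61, 8/5]]; det S = -16896/793
solve [mL_A; mL_B] = S·[w00; w01] and [mR_A; mR_B] = S·[w10; w11]:
  w00 = 1/2, w01 = -1/2, w10 = 0, w11 = 1/2

1/2 -1/2 0 1/2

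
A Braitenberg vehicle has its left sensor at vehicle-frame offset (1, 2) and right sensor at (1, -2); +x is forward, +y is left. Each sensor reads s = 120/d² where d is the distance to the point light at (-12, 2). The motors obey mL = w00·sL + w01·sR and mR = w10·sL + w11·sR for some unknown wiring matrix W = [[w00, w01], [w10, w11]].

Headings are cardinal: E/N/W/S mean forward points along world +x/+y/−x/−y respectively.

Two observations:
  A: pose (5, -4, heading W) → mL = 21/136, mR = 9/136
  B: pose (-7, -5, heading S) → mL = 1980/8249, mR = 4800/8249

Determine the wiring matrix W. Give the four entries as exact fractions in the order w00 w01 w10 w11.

1 -1/2 -1 1

obs A: pose=(5,-4,W) → sL=3/8, sR=15/34, mL=21/136, mR=9/136
obs B: pose=(-7,-5,S) → sL=120/113, sR=120/73, mL=1980/8249, mR=4800/8249
sensor matrix S = [[3/8, 15/34], [120/113, 120/73]]; det S = 20745/140233
solve [mL_A; mL_B] = S·[w00; w01] and [mR_A; mR_B] = S·[w10; w11]:
  w00 = 1, w01 = -1/2, w10 = -1, w11 = 1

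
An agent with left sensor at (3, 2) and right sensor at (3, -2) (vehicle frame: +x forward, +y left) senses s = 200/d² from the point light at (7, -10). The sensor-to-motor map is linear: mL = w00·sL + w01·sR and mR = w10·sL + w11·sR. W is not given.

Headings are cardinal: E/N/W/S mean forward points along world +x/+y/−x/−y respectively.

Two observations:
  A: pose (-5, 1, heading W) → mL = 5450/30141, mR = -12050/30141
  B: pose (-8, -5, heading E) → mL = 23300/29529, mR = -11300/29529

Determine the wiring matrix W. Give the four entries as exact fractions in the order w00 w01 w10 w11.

obs A: pose=(-5,1,W) → sL=100/153, sR=100/197, mL=5450/30141, mR=-12050/30141
obs B: pose=(-8,-5,E) → sL=200/193, sR=200/153, mL=23300/29529, mR=-11300/29529
sensor matrix S = [[100/153, 100/197], [200/193, 200/153]]; det S = 292240000/890033589
solve [mL_A; mL_B] = S·[w00; w01] and [mR_A; mR_B] = S·[w10; w11]:
  w00 = -1/2, w01 = 1, w10 = -1, w11 = 1/2

-1/2 1 -1 1/2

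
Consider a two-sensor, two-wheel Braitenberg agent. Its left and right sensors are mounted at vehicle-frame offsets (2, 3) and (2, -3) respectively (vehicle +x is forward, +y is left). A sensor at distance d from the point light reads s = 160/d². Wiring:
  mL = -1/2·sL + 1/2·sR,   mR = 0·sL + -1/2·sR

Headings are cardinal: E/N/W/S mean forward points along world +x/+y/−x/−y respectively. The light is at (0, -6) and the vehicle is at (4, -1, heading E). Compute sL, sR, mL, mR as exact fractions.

8/5 4 6/5 -2

left sensor world pos  = (6, 2); dL² = 100
right sensor world pos = (6, -4); dR² = 40
sL = 160/100 = 8/5
sR = 160/40 = 4
mL = -1/2·sL + 1/2·sR = 6/5
mR = 0·sL + -1/2·sR = -2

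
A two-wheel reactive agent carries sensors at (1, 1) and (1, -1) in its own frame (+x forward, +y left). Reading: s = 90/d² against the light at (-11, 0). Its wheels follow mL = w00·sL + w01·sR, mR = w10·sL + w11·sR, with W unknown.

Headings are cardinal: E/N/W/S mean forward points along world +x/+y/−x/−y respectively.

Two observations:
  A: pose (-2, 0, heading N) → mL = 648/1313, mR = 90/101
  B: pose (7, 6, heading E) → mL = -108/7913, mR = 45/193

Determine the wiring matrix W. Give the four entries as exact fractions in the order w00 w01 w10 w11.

obs A: pose=(-2,0,N) → sL=18/13, sR=90/101, mL=648/1313, mR=90/101
obs B: pose=(7,6,E) → sL=9/41, sR=45/193, mL=-108/7913, mR=45/193
sensor matrix S = [[18/13, 90/101], [9/41, 45/193]]; det S = 1321920/10389769
solve [mL_A; mL_B] = S·[w00; w01] and [mR_A; mR_B] = S·[w10; w11]:
  w00 = 1, w01 = -1, w10 = 0, w11 = 1

1 -1 0 1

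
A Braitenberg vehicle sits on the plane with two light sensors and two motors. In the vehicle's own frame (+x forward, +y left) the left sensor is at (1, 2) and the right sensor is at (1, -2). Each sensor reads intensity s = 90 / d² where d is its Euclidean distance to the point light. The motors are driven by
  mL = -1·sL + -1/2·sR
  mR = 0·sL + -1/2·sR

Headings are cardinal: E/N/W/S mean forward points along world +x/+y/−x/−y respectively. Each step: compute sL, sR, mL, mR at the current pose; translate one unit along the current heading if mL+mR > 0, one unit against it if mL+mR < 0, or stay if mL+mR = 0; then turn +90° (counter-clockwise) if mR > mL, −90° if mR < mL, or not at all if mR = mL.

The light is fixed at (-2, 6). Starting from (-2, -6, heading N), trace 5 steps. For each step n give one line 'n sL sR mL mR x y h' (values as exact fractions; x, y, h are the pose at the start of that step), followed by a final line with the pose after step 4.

0 18/25 18/25 -27/25 -9/25 -2 -6 N
1 45/113 45/61 -10575/13786 -45/122 -2 -7 W
2 18/41 90/197 -5391/8077 -45/197 -1 -7 S
3 45/52 9/20 -567/520 -9/40 -1 -6 E
4 18/25 18/25 -27/25 -9/25 -2 -6 N
final -2 -7 W

n=0: pose=(-2,-6,N); sL=18/25, sR=18/25; mL=-27/25, mR=-9/25; mL+mR=-36/25 → advance -1; mR−mL=18/25 → turn +1·90°
n=1: pose=(-2,-7,W); sL=45/113, sR=45/61; mL=-10575/13786, mR=-45/122; mL+mR=-7830/6893 → advance -1; mR−mL=45/113 → turn +1·90°
n=2: pose=(-1,-7,S); sL=18/41, sR=90/197; mL=-5391/8077, mR=-45/197; mL+mR=-7236/8077 → advance -1; mR−mL=18/41 → turn +1·90°
n=3: pose=(-1,-6,E); sL=45/52, sR=9/20; mL=-567/520, mR=-9/40; mL+mR=-171/130 → advance -1; mR−mL=45/52 → turn +1·90°
n=4: pose=(-2,-6,N); sL=18/25, sR=18/25; mL=-27/25, mR=-9/25; mL+mR=-36/25 → advance -1; mR−mL=18/25 → turn +1·90°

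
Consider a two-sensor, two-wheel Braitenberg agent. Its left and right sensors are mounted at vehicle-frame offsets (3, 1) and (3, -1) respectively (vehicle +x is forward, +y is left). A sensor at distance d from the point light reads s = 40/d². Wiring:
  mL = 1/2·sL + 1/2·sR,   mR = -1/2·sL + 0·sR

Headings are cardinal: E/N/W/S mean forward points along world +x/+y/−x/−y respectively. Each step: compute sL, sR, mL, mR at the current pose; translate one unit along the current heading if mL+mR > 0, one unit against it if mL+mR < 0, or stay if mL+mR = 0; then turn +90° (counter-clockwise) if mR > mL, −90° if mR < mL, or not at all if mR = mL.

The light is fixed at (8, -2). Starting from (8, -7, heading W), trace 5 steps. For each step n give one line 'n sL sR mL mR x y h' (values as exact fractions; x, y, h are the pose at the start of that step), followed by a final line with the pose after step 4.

n=0: pose=(8,-7,W); sL=8/9, sR=8/5; mL=56/45, mR=-4/9; mL+mR=4/5 → advance +1; mR−mL=-76/45 → turn -1·90°
n=1: pose=(7,-7,N); sL=5, sR=10; mL=15/2, mR=-5/2; mL+mR=5 → advance +1; mR−mL=-10 → turn -1·90°
n=2: pose=(7,-6,E); sL=40/13, sR=40/29; mL=840/377, mR=-20/13; mL+mR=20/29 → advance +1; mR−mL=-1420/377 → turn -1·90°
n=3: pose=(8,-6,S); sL=4/5, sR=4/5; mL=4/5, mR=-2/5; mL+mR=2/5 → advance +1; mR−mL=-6/5 → turn -1·90°
n=4: pose=(8,-7,W); sL=8/9, sR=8/5; mL=56/45, mR=-4/9; mL+mR=4/5 → advance +1; mR−mL=-76/45 → turn -1·90°

0 8/9 8/5 56/45 -4/9 8 -7 W
1 5 10 15/2 -5/2 7 -7 N
2 40/13 40/29 840/377 -20/13 7 -6 E
3 4/5 4/5 4/5 -2/5 8 -6 S
4 8/9 8/5 56/45 -4/9 8 -7 W
final 7 -7 N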